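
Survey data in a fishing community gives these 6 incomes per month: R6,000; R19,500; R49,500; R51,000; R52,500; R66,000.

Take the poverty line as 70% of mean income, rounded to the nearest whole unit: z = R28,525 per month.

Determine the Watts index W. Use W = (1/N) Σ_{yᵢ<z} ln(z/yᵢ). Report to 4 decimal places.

0.3232

Poor units: R6,000, R19,500 (q = 2 of N = 6).
Log gaps: ln(28525/6000) = 1.5590; ln(28525/19500) = 0.3804.
W = 1.939388 / 6 = 0.3232.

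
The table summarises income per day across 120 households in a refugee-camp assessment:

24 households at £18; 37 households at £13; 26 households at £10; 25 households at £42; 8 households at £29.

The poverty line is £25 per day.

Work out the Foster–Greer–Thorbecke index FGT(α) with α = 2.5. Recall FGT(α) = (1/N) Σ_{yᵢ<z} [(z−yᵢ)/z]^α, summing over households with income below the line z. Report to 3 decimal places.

Incomes under z: 26×£10, 37×£13, 24×£18 (q = 87 of N = 120).
Normalized shortfalls: (25−10)/25 = 0.6000 (×26); (25−13)/25 = 0.4800 (×37); (25−18)/25 = 0.2800 (×24).
Raised to α = 2.5: 0.27885 (×26); 0.15963 (×37); 0.04149 (×24).
Sum = 14.152029; FGT(2.5) = 14.152029 / 120 = 0.118.

0.118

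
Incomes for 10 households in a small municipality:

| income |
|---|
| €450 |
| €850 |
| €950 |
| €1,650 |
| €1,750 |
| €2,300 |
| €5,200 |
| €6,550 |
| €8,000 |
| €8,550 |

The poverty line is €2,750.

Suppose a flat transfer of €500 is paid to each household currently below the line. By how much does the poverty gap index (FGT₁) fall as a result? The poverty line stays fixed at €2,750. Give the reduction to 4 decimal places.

Before: below the line — €450, €850, €950, €1,650, €1,750, €2,300; poverty gap index (FGT₁) = 0.310909.
After the €500 transfer: below the line — €950, €1,350, €1,450, €2,150, €2,250; poverty gap index (FGT₁) = 0.203636.
Reduction = 0.310909 − 0.203636 = 0.1073.

0.1073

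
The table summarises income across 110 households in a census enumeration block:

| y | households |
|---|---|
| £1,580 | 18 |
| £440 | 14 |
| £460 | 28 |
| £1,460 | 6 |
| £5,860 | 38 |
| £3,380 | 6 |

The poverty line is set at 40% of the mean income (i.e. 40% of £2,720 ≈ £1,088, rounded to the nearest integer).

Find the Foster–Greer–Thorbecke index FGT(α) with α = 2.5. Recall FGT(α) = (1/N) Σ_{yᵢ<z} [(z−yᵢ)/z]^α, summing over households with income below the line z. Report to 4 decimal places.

Below the line: 14×£440, 28×£460 (q = 42 of N = 110).
Relative gaps: (1088−440)/1088 = 0.5956 (×14); (1088−460)/1088 = 0.5772 (×28).
Raised to α = 2.5: 0.27376 (×14); 0.25312 (×28).
Sum = 10.919965; FGT(2.5) = 10.919965 / 110 = 0.0993.

0.0993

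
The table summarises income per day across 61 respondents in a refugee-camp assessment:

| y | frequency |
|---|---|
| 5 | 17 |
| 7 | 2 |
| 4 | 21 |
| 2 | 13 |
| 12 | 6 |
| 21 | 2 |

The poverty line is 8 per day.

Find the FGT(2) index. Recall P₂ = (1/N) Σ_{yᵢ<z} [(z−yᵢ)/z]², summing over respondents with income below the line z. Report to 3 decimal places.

0.246

Below z: 13×2, 21×4, 17×5, 2×7 (q = 53 of N = 61).
Gap ratios (z−y)/z: (8−2)/8 = 0.7500 (×13); (8−4)/8 = 0.5000 (×21); (8−5)/8 = 0.3750 (×17); (8−7)/8 = 0.1250 (×2).
Squared: 0.5625 (×13); 0.2500 (×21); 0.1406 (×17); 0.0156 (×2).
Sum = 14.984375; P₂ = 14.984375 / 61 = 0.246.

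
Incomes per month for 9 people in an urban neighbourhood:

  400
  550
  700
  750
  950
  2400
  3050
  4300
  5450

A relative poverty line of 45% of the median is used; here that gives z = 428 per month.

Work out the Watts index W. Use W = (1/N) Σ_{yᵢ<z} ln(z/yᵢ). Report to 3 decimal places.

Poor units: 400 (q = 1 of N = 9).
ln(z/y) terms: ln(428/400) = 0.0677.
W = 0.067659 / 9 = 0.008.

0.008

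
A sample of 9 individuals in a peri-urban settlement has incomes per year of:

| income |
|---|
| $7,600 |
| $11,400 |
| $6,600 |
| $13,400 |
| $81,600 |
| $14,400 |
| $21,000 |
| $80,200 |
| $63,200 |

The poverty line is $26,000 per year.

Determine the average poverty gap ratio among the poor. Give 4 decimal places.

Below the line: $6,600, $7,600, $11,400, $13,400, $14,400, $21,000 (q = 6 of N = 9).
Relative gaps: 0.7462, 0.7077, 0.5615, 0.4846, 0.4462, 0.1923; sum = 3.138462.
I averages over the q = 6 poor units only: 3.138462 / 6 = 0.5231.

0.5231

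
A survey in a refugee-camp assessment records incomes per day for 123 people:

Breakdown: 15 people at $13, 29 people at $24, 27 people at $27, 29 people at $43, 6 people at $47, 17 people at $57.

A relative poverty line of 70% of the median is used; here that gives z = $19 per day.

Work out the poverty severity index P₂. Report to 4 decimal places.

0.0122

Below z: 15×$13 (q = 15 of N = 123).
Gap ratios (z−y)/z: (19−13)/19 = 0.3158 (×15).
Squared: 0.0997 (×15).
Sum = 1.495845; P₂ = 1.495845 / 123 = 0.0122.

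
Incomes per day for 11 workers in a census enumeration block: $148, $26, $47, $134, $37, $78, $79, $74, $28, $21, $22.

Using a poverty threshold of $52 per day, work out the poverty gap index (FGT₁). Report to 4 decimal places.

Incomes under z: $21, $22, $26, $28, $37, $47 (q = 6 of N = 11).
Shortfall ratios: (52−21)/52 = 0.5962; (52−22)/52 = 0.5769; (52−26)/52 = 0.5000; (52−28)/52 = 0.4615; (52−37)/52 = 0.2885; (52−47)/52 = 0.0962.
Σ = 2.519231. Dividing by the full population N = 11 gives P₁ = 0.2290.

0.2290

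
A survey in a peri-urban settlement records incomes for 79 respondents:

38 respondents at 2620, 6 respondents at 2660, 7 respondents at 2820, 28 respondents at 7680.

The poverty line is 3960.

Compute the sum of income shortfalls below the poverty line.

Poor units: 38×2620, 6×2660, 7×2820 (q = 51 of N = 79).
Individual gaps: 38×(3960−2620) = 50920; 6×(3960−2660) = 7800; 7×(3960−2820) = 7980.
Aggregate gap = 66700.

66700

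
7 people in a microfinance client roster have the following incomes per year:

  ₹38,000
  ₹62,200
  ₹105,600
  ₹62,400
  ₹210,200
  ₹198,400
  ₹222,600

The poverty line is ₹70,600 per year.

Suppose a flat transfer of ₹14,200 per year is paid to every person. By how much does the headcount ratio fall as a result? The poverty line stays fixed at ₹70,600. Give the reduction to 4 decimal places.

0.2857

Before: below the line — ₹38,000, ₹62,200, ₹62,400; headcount ratio = 0.428571.
After the ₹14,200 transfer: below the line — ₹52,200; headcount ratio = 0.142857.
Reduction = 0.428571 − 0.142857 = 0.2857.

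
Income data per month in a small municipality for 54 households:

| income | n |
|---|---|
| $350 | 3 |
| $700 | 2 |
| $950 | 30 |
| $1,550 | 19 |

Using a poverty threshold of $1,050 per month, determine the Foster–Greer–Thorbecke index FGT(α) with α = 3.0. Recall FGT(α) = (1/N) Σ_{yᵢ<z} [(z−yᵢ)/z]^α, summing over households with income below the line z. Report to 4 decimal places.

Below the line: 3×$350, 2×$700, 30×$950 (q = 35 of N = 54).
Normalized shortfalls: (1050−350)/1050 = 0.6667 (×3); (1050−700)/1050 = 0.3333 (×2); (1050−950)/1050 = 0.0952 (×30).
Raised to α = 3.0: 0.29630 (×3); 0.03704 (×2); 0.00086 (×30).
Sum = 0.988878; FGT(3.0) = 0.988878 / 54 = 0.0183.

0.0183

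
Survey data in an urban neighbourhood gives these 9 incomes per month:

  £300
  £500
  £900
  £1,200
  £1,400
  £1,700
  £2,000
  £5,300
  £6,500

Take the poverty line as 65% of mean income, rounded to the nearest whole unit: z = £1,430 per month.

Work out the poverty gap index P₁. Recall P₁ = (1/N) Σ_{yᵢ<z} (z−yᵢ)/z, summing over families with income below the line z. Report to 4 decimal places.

Poor units: £300, £500, £900, £1,200, £1,400 (q = 5 of N = 9).
Normalized shortfalls: (1430−300)/1430 = 0.7902; (1430−500)/1430 = 0.6503; (1430−900)/1430 = 0.3706; (1430−1200)/1430 = 0.1608; (1430−1400)/1430 = 0.0210.
Sum of shortfalls = 1.993007; P₁ averages over all N: 1.993007 / 9 = 0.2214.

0.2214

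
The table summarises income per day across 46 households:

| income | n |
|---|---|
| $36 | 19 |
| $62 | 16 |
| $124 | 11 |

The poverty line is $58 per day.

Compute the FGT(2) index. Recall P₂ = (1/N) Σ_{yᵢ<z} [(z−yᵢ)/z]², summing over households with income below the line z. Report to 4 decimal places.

0.0594

Below z: 19×$36 (q = 19 of N = 46).
Shortfall ratios: (58−36)/58 = 0.3793 (×19).
Squared: 0.1439 (×19).
Sum = 2.733650; P₂ = 2.733650 / 46 = 0.0594.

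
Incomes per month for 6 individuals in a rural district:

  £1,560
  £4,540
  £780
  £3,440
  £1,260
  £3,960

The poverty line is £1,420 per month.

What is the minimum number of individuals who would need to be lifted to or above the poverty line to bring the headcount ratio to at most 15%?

2

Currently q = 2 of N = 6 are below the line (H = 0.333).
A headcount ratio of at most 15% allows at most ⌊0.15 × 6⌋ = 0 poor individuals.
So at least 2 − 0 = 2 must be lifted.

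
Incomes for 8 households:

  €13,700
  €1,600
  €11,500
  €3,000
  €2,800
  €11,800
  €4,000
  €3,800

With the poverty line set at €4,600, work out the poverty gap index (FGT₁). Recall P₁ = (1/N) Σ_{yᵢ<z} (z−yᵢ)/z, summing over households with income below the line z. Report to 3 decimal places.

Incomes under z: €1,600, €2,800, €3,000, €3,800, €4,000 (q = 5 of N = 8).
Gap ratios (z−y)/z: (4600−1600)/4600 = 0.6522; (4600−2800)/4600 = 0.3913; (4600−3000)/4600 = 0.3478; (4600−3800)/4600 = 0.1739; (4600−4000)/4600 = 0.1304.
Sum of shortfalls = 1.695652; P₁ averages over all N: 1.695652 / 8 = 0.212.

0.212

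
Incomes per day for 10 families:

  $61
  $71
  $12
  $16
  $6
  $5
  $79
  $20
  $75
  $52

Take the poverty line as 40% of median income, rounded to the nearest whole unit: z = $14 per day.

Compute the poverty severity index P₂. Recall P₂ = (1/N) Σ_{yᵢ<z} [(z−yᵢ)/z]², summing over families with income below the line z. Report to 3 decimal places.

Incomes under z: $5, $6, $12 (q = 3 of N = 10).
Shortfall ratios: (14−5)/14 = 0.6429; (14−6)/14 = 0.5714; (14−12)/14 = 0.1429.
Squared: 0.4133; 0.3265; 0.0204.
Sum = 0.760204; P₂ = 0.760204 / 10 = 0.076.

0.076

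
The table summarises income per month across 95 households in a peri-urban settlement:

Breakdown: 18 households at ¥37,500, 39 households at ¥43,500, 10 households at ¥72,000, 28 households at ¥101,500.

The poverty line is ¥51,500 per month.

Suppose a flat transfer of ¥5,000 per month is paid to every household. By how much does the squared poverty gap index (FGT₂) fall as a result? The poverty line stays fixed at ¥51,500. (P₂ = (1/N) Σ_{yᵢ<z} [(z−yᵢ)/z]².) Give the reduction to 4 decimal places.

0.0167

Before: below the line — 18×¥37,500, 39×¥43,500; squared poverty gap index (FGT₂) = 0.023908.
After the ¥5,000 transfer: below the line — 18×¥42,500, 39×¥48,500; squared poverty gap index (FGT₂) = 0.007180.
Reduction = 0.023908 − 0.007180 = 0.0167.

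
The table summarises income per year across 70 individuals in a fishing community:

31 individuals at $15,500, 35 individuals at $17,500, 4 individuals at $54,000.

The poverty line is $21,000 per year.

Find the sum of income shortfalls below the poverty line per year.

$293,000

Poor units: 31×$15,500, 35×$17,500 (q = 66 of N = 70).
Individual gaps: 31×(21000−15500) = 170500; 35×(21000−17500) = 122500.
Aggregate gap = $293,000.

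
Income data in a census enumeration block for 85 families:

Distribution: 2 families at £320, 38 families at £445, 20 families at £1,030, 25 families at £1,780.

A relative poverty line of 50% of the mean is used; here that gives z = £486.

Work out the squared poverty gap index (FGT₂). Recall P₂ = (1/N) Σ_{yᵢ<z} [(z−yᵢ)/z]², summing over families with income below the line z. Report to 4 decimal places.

Below z: 2×£320, 38×£445 (q = 40 of N = 85).
Normalized shortfalls: (486−320)/486 = 0.3416 (×2); (486−445)/486 = 0.0844 (×38).
Squared: 0.1167 (×2); 0.0071 (×38).
Sum = 0.503777; P₂ = 0.503777 / 85 = 0.0059.

0.0059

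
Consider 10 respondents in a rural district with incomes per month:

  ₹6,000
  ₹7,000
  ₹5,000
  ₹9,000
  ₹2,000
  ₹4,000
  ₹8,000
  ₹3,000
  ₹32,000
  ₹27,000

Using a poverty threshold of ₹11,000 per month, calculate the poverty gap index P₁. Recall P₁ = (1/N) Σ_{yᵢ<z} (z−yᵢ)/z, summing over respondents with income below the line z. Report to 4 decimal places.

Poor units: ₹2,000, ₹3,000, ₹4,000, ₹5,000, ₹6,000, ₹7,000, ₹8,000, ₹9,000 (q = 8 of N = 10).
Shortfall ratios: (11000−2000)/11000 = 0.8182; (11000−3000)/11000 = 0.7273; (11000−4000)/11000 = 0.6364; (11000−5000)/11000 = 0.5455; (11000−6000)/11000 = 0.4545; (11000−7000)/11000 = 0.3636; (11000−8000)/11000 = 0.2727; (11000−9000)/11000 = 0.1818.
Σ = 4.000000. Dividing by the full population N = 10 gives P₁ = 0.4000.

0.4000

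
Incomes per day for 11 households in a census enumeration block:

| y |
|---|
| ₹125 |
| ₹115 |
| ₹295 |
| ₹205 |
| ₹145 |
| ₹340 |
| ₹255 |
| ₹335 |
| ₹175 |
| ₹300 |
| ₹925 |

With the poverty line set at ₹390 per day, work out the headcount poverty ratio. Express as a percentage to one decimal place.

90.9%

10 of the 11 households have income below ₹390.
H = 10/11 = 90.9%.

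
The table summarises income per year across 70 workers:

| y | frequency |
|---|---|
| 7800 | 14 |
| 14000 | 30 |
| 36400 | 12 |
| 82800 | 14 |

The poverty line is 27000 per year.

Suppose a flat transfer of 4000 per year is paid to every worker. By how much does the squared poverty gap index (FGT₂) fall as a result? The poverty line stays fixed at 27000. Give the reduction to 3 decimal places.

0.089

Before: below the line — 14×7800, 30×14000; squared poverty gap index (FGT₂) = 0.20049.
After the 4000 transfer: below the line — 14×11800, 30×18000; squared poverty gap index (FGT₂) = 0.11100.
Reduction = 0.20049 − 0.11100 = 0.089.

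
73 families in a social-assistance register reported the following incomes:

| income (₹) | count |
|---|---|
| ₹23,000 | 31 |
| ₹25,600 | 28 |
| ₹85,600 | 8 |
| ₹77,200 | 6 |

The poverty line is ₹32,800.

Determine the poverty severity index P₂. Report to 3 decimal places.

0.056

Poor units: 31×₹23,000, 28×₹25,600 (q = 59 of N = 73).
Normalized shortfalls: (32800−23000)/32800 = 0.2988 (×31); (32800−25600)/32800 = 0.2195 (×28).
Squared: 0.0893 (×31); 0.0482 (×28).
Sum = 4.116560; P₂ = 4.116560 / 73 = 0.056.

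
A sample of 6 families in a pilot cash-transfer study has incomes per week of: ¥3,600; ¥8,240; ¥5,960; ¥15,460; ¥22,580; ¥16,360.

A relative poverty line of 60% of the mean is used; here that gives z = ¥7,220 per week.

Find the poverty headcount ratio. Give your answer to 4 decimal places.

2 of the 6 families have income below ¥7,220.
H = 2/6 = 0.3333.

0.3333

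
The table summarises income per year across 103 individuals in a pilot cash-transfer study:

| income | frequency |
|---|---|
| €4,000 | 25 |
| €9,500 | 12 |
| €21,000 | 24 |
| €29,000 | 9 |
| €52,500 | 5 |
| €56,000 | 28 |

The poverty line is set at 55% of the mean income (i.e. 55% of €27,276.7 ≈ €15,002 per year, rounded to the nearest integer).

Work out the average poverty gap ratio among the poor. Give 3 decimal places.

Poor units: 25×€4,000, 12×€9,500 (q = 37 of N = 103).
Relative gaps: 0.7334 (×25), 0.3668 (×12); sum = 22.735235.
I averages over the q = 37 poor units only: 22.735235 / 37 = 0.614.

0.614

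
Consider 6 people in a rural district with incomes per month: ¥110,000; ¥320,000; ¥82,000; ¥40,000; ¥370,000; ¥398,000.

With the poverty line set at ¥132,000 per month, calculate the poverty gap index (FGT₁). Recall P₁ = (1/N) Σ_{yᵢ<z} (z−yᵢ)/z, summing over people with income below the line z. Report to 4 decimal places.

0.2071

Below the line: ¥40,000, ¥82,000, ¥110,000 (q = 3 of N = 6).
Normalized shortfalls: (132000−40000)/132000 = 0.6970; (132000−82000)/132000 = 0.3788; (132000−110000)/132000 = 0.1667.
Sum of shortfalls = 1.242424; P₁ averages over all N: 1.242424 / 6 = 0.2071.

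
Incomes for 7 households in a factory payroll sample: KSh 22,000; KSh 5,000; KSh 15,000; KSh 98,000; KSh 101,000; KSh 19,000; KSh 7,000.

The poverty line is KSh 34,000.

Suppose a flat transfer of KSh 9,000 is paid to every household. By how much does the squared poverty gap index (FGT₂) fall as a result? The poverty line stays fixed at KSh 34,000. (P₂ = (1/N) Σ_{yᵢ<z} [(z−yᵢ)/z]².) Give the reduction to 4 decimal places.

0.1768

Before: below the line — KSh 5,000, KSh 7,000, KSh 15,000, KSh 19,000, KSh 22,000; squared poverty gap index (FGT₂) = 0.284231.
After the KSh 9,000 transfer: below the line — KSh 14,000, KSh 16,000, KSh 24,000, KSh 28,000, KSh 31,000; squared poverty gap index (FGT₂) = 0.107390.
Reduction = 0.284231 − 0.107390 = 0.1768.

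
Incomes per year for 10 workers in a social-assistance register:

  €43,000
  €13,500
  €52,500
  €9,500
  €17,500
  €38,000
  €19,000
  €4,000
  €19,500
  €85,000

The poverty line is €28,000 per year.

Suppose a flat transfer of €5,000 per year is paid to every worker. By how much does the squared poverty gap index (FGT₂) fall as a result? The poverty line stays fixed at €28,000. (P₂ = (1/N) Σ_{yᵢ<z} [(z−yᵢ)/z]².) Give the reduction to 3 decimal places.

Before: below the line — €4,000, €9,500, €13,500, €17,500, €19,000, €19,500; squared poverty gap index (FGT₂) = 0.17755.
After the €5,000 transfer: below the line — €9,000, €14,500, €18,500, €22,500, €24,000, €24,500; squared poverty gap index (FGT₂) = 0.08827.
Reduction = 0.17755 − 0.08827 = 0.089.

0.089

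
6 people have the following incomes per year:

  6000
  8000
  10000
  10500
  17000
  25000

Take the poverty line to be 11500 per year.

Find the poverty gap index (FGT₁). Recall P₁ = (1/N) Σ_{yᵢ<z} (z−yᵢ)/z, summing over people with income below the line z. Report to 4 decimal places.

0.1667

Incomes under z: 6000, 8000, 10000, 10500 (q = 4 of N = 6).
Shortfall ratios: (11500−6000)/11500 = 0.4783; (11500−8000)/11500 = 0.3043; (11500−10000)/11500 = 0.1304; (11500−10500)/11500 = 0.0870.
Sum of shortfalls = 1.000000; P₁ averages over all N: 1.000000 / 6 = 0.1667.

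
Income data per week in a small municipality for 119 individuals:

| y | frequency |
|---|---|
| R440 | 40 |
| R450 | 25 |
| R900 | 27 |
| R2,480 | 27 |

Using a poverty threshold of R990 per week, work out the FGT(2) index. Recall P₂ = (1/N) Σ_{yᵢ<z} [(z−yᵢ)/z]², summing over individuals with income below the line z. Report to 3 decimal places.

0.168

Below the line: 40×R440, 25×R450, 27×R900 (q = 92 of N = 119).
Relative gaps: (990−440)/990 = 0.5556 (×40); (990−450)/990 = 0.5455 (×25); (990−900)/990 = 0.0909 (×27).
Squared: 0.3086 (×40); 0.2975 (×25); 0.0083 (×27).
Sum = 20.006836; P₂ = 20.006836 / 119 = 0.168.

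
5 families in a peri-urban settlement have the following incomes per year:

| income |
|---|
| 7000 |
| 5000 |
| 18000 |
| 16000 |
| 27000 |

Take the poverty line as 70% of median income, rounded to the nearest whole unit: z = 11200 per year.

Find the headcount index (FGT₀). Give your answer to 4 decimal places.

2 of the 5 families have income below 11200.
H = 2/5 = 0.4000.

0.4000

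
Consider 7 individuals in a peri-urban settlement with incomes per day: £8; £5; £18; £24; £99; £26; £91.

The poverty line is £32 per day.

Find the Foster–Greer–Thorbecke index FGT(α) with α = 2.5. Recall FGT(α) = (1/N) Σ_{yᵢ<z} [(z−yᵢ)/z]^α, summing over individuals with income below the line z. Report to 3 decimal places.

Incomes under z: £5, £8, £18, £24, £26 (q = 5 of N = 7).
Gap ratios (z−y)/z: (32−5)/32 = 0.8438; (32−8)/32 = 0.7500; (32−18)/32 = 0.4375; (32−24)/32 = 0.2500; (32−26)/32 = 0.1875.
Raised to α = 2.5: 0.65393; 0.48714; 0.12660; 0.03125; 0.01522.
Sum = 1.314151; FGT(2.5) = 1.314151 / 7 = 0.188.

0.188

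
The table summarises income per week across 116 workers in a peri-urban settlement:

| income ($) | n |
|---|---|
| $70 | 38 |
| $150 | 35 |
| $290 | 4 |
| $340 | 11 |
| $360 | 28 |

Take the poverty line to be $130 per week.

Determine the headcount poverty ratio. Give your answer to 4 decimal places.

0.3276

38 of the 116 workers have income below $130.
H = 38/116 = 0.3276.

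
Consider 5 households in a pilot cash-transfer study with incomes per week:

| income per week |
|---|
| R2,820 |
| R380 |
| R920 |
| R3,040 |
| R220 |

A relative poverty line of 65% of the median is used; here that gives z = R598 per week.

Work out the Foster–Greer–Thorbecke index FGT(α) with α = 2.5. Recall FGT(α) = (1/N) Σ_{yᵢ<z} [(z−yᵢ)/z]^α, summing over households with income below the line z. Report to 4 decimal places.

0.0796

Below the line: R220, R380 (q = 2 of N = 5).
Shortfall ratios: (598−220)/598 = 0.6321; (598−380)/598 = 0.3645.
Raised to α = 2.5: 0.31767; 0.08024.
Sum = 0.397910; FGT(2.5) = 0.397910 / 5 = 0.0796.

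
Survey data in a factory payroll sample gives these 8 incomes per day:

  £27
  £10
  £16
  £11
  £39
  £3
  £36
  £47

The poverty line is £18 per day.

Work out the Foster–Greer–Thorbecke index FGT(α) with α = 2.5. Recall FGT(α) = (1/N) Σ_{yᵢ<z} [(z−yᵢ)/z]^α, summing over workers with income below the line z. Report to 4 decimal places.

Incomes under z: £3, £10, £11, £16 (q = 4 of N = 8).
Shortfall ratios: (18−3)/18 = 0.8333; (18−10)/18 = 0.4444; (18−11)/18 = 0.3889; (18−16)/18 = 0.1111.
Raised to α = 2.5: 0.63394; 0.13169; 0.09431; 0.00412.
Sum = 0.864052; FGT(2.5) = 0.864052 / 8 = 0.1080.

0.1080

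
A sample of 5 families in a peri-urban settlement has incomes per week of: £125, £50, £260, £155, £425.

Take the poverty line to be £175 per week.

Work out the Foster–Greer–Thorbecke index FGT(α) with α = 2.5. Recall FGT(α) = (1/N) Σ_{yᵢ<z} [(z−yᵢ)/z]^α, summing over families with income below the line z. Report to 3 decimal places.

Incomes under z: £50, £125, £155 (q = 3 of N = 5).
Normalized shortfalls: (175−50)/175 = 0.7143; (175−125)/175 = 0.2857; (175−155)/175 = 0.1143.
Raised to α = 2.5: 0.43120; 0.04363; 0.00442.
Sum = 0.479251; FGT(2.5) = 0.479251 / 5 = 0.096.

0.096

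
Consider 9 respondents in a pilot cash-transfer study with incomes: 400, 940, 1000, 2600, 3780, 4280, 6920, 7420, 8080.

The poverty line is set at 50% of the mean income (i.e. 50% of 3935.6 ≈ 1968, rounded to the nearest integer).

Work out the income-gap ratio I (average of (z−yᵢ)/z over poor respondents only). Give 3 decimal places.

0.604

Below the line: 400, 940, 1000 (q = 3 of N = 9).
Relative gaps: 0.7967, 0.5224, 0.4919; sum = 1.810976.
The income-gap ratio divides by q (the poor only): 1.810976 / 3 = 0.604.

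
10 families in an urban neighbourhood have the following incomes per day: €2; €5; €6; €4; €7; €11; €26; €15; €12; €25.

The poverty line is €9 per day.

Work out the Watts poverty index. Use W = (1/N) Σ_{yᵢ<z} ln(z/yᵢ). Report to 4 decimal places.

Poor units: €2, €4, €5, €6, €7 (q = 5 of N = 10).
ln(z/y) terms: ln(9/2) = 1.5041; ln(9/4) = 0.8109; ln(9/5) = 0.5878; ln(9/6) = 0.4055; ln(9/7) = 0.2513.
W = 3.559574 / 10 = 0.3560.

0.3560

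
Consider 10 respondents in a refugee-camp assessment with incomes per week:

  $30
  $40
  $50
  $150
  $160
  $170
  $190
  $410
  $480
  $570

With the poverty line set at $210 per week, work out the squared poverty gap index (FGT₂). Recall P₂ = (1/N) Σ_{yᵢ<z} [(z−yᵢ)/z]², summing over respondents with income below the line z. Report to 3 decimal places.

0.215

Below z: $30, $40, $50, $150, $160, $170, $190 (q = 7 of N = 10).
Normalized shortfalls: (210−30)/210 = 0.8571; (210−40)/210 = 0.8095; (210−50)/210 = 0.7619; (210−150)/210 = 0.2857; (210−160)/210 = 0.2381; (210−170)/210 = 0.1905; (210−190)/210 = 0.0952.
Squared: 0.7347; 0.6553; 0.5805; 0.0816; 0.0567; 0.0363; 0.0091.
Sum = 2.154195; P₂ = 2.154195 / 10 = 0.215.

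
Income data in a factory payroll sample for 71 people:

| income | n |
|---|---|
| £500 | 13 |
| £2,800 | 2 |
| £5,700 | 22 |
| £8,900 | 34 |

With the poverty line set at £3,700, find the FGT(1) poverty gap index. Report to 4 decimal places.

0.1652

Incomes under z: 13×£500, 2×£2,800 (q = 15 of N = 71).
Relative gaps: (3700−500)/3700 = 0.8649 (×13); (3700−2800)/3700 = 0.2432 (×2).
Σ = 11.729730. Dividing by the full population N = 71 gives P₁ = 0.1652.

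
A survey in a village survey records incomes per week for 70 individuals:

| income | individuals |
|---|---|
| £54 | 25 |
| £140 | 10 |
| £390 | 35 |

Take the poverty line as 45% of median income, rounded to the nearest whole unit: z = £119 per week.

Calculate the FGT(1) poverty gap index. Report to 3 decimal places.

0.195

Below the line: 25×£54 (q = 25 of N = 70).
Normalized shortfalls: (119−54)/119 = 0.5462 (×25).
Σ = 13.655462. Dividing by the full population N = 70 gives P₁ = 0.195.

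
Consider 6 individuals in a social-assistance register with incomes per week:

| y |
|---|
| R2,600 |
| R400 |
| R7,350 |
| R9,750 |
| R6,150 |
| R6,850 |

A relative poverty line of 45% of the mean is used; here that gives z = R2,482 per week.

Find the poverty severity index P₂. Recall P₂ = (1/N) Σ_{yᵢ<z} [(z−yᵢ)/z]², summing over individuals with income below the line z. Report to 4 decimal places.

Incomes under z: R400 (q = 1 of N = 6).
Normalized shortfalls: (2482−400)/2482 = 0.8388.
Squared: 0.7037.
Sum = 0.703652; P₂ = 0.703652 / 6 = 0.1173.

0.1173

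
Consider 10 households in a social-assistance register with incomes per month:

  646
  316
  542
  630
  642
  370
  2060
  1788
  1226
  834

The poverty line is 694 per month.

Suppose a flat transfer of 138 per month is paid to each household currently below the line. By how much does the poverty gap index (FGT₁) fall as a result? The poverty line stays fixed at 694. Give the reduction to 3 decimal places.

0.083

Before: below the line — 316, 370, 542, 630, 642, 646; poverty gap index (FGT₁) = 0.14669.
After the 138 transfer: below the line — 454, 508, 680; poverty gap index (FGT₁) = 0.06340.
Reduction = 0.14669 − 0.06340 = 0.083.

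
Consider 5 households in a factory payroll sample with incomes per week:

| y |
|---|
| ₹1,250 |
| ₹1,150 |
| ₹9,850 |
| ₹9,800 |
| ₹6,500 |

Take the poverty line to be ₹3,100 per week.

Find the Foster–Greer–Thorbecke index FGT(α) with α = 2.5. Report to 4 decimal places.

0.1178

Below the line: ₹1,150, ₹1,250 (q = 2 of N = 5).
Relative gaps: (3100−1150)/3100 = 0.6290; (3100−1250)/3100 = 0.5968.
Raised to α = 2.5: 0.31382; 0.27512.
Sum = 0.588943; FGT(2.5) = 0.588943 / 5 = 0.1178.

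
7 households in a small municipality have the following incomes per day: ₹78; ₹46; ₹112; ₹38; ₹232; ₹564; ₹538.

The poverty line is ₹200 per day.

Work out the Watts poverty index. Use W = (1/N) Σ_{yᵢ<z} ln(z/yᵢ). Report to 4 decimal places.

Poor units: ₹38, ₹46, ₹78, ₹112 (q = 4 of N = 7).
Log shortfalls: ln(200/38) = 1.6607; ln(200/46) = 1.4697; ln(200/78) = 0.9416; ln(200/112) = 0.5798.
W = 4.651834 / 7 = 0.6645.

0.6645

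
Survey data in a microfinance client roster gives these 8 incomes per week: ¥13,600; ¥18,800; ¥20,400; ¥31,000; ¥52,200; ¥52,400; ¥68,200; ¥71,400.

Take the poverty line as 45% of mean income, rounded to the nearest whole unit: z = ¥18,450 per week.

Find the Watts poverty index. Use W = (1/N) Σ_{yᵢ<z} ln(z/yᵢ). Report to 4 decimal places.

Poor units: ¥13,600 (q = 1 of N = 8).
ln(z/y) terms: ln(18450/13600) = 0.3050.
W = 0.304995 / 8 = 0.0381.

0.0381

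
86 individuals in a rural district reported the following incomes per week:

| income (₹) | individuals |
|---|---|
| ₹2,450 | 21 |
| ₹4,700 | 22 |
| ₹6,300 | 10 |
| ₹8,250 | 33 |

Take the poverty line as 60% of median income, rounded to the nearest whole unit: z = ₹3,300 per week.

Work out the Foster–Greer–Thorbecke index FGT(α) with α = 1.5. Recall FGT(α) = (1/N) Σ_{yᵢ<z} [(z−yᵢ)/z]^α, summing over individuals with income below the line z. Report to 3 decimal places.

Poor units: 21×₹2,450 (q = 21 of N = 86).
Relative gaps: (3300−2450)/3300 = 0.2576 (×21).
Raised to α = 1.5: 0.13072 (×21).
Sum = 2.745218; FGT(1.5) = 2.745218 / 86 = 0.032.

0.032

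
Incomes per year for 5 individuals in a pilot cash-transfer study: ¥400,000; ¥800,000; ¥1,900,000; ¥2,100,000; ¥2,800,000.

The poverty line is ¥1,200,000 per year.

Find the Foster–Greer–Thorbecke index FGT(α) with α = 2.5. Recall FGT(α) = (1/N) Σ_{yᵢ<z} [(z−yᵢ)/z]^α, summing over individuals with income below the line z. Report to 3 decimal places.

Below z: ¥400,000, ¥800,000 (q = 2 of N = 5).
Normalized shortfalls: (1200000−400000)/1200000 = 0.6667; (1200000−800000)/1200000 = 0.3333.
Raised to α = 2.5: 0.36289; 0.06415.
Sum = 0.427037; FGT(2.5) = 0.427037 / 5 = 0.085.

0.085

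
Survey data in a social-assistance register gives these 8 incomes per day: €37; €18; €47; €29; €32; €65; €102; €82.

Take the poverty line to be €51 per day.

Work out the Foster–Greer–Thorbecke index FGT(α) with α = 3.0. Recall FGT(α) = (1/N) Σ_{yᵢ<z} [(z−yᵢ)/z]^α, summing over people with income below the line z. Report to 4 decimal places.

0.0530

Poor units: €18, €29, €32, €37, €47 (q = 5 of N = 8).
Normalized shortfalls: (51−18)/51 = 0.6471; (51−29)/51 = 0.4314; (51−32)/51 = 0.3725; (51−37)/51 = 0.2745; (51−47)/51 = 0.0784.
Raised to α = 3.0: 0.27091; 0.08027; 0.05171; 0.02069; 0.00048.
Sum = 0.424060; FGT(3.0) = 0.424060 / 8 = 0.0530.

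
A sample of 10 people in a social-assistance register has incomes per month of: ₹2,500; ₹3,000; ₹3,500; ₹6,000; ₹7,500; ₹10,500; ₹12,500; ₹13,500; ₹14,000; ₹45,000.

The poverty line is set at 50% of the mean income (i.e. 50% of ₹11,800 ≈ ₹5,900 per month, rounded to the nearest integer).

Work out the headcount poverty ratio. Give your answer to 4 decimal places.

0.3000

3 of the 10 people have income below ₹5,900.
H = 3/10 = 0.3000.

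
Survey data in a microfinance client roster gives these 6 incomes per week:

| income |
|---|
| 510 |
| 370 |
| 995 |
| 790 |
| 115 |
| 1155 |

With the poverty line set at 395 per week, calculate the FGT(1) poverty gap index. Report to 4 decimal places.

0.1287

Incomes under z: 115, 370 (q = 2 of N = 6).
Gap ratios (z−y)/z: (395−115)/395 = 0.7089; (395−370)/395 = 0.0633.
Sum of shortfalls = 0.772152; P₁ averages over all N: 0.772152 / 6 = 0.1287.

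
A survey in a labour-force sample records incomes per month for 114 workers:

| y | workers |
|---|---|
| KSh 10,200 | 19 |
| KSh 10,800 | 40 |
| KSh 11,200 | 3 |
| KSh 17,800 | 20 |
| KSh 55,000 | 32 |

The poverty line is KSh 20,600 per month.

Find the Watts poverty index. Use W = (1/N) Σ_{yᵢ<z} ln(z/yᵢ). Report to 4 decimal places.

0.3854

Below z: 19×KSh 10,200, 40×KSh 10,800, 3×KSh 11,200, 20×KSh 17,800 (q = 82 of N = 114).
ln(z/y) terms: ln(20600/10200) = 0.7029 (×19); ln(20600/10800) = 0.6457 (×40); ln(20600/11200) = 0.6094 (×3); ln(20600/17800) = 0.1461 (×20).
W = 43.934946 / 114 = 0.3854.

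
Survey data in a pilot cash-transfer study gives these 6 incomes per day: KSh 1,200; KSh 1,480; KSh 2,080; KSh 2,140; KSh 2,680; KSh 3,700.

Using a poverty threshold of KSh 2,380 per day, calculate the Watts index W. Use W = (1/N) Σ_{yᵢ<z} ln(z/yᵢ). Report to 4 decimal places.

0.2335

Incomes under z: KSh 1,200, KSh 1,480, KSh 2,080, KSh 2,140 (q = 4 of N = 6).
ln(z/y) terms: ln(2380/1200) = 0.6848; ln(2380/1480) = 0.4751; ln(2380/2080) = 0.1347; ln(2380/2140) = 0.1063.
W = 1.400865 / 6 = 0.2335.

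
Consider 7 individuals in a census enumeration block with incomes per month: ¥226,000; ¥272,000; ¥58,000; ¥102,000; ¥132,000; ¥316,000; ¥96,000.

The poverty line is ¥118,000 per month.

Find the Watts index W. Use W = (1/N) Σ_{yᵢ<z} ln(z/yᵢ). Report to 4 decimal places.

0.1518

Below the line: ¥58,000, ¥96,000, ¥102,000 (q = 3 of N = 7).
Log shortfalls: ln(118000/58000) = 0.7102; ln(118000/96000) = 0.2063; ln(118000/102000) = 0.1457.
W = 1.062290 / 7 = 0.1518.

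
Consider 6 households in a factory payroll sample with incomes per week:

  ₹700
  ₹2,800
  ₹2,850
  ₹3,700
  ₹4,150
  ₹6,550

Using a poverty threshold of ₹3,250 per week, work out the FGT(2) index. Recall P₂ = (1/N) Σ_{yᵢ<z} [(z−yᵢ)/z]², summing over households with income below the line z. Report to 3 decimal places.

Below the line: ₹700, ₹2,800, ₹2,850 (q = 3 of N = 6).
Relative gaps: (3250−700)/3250 = 0.7846; (3250−2800)/3250 = 0.1385; (3250−2850)/3250 = 0.1231.
Squared: 0.6156; 0.0192; 0.0151.
Sum = 0.649941; P₂ = 0.649941 / 6 = 0.108.

0.108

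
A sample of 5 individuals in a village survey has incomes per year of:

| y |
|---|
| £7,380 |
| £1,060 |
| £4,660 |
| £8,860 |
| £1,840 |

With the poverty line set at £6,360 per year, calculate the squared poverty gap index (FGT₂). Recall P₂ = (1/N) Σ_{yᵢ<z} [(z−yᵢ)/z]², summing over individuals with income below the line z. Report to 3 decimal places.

0.254

Below the line: £1,060, £1,840, £4,660 (q = 3 of N = 5).
Gap ratios (z−y)/z: (6360−1060)/6360 = 0.8333; (6360−1840)/6360 = 0.7107; (6360−4660)/6360 = 0.2673.
Squared: 0.6944; 0.5051; 0.0714.
Sum = 1.270974; P₂ = 1.270974 / 5 = 0.254.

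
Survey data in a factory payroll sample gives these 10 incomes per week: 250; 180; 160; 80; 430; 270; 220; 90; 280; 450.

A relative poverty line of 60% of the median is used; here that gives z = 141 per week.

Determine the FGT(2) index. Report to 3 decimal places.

0.032

Incomes under z: 80, 90 (q = 2 of N = 10).
Normalized shortfalls: (141−80)/141 = 0.4326; (141−90)/141 = 0.3617.
Squared: 0.1872; 0.1308.
Sum = 0.317992; P₂ = 0.317992 / 10 = 0.032.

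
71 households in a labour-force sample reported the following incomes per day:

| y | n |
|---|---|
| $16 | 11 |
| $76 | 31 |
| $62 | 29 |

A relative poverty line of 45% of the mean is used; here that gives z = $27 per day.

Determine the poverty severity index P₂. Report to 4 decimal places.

Poor units: 11×$16 (q = 11 of N = 71).
Relative gaps: (27−16)/27 = 0.4074 (×11).
Squared: 0.1660 (×11).
Sum = 1.825789; P₂ = 1.825789 / 71 = 0.0257.

0.0257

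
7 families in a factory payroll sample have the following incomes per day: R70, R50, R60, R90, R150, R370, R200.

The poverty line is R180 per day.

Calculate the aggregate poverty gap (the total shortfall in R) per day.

Poor units: R50, R60, R70, R90, R150 (q = 5 of N = 7).
Individual gaps: 180−50 = 130; 180−60 = 120; 180−70 = 110; 180−90 = 90; 180−150 = 30.
Aggregate gap = R480.

R480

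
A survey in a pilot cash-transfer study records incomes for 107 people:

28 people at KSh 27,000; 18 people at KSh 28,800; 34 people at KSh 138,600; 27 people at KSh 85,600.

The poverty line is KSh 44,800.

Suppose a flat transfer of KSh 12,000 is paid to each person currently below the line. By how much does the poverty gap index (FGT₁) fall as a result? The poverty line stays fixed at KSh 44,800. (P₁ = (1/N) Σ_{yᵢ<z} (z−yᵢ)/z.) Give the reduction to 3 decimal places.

0.115

Before: below the line — 28×KSh 27,000, 18×KSh 28,800; poverty gap index (FGT₁) = 0.16405.
After the KSh 12,000 transfer: below the line — 28×KSh 39,000, 18×KSh 40,800; poverty gap index (FGT₁) = 0.04890.
Reduction = 0.16405 − 0.04890 = 0.115.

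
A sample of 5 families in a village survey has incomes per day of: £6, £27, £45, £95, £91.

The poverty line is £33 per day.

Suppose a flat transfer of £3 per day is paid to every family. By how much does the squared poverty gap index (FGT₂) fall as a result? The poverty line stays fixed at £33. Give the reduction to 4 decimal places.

0.0331

Before: below the line — £6, £27; squared poverty gap index (FGT₂) = 0.140496.
After the £3 transfer: below the line — £9, £30; squared poverty gap index (FGT₂) = 0.107438.
Reduction = 0.140496 − 0.107438 = 0.0331.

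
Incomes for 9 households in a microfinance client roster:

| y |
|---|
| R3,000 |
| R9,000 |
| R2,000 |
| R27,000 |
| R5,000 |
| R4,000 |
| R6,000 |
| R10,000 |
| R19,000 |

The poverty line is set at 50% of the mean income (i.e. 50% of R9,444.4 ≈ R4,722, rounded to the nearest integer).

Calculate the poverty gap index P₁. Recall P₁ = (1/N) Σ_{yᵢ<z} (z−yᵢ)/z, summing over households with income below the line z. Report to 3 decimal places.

0.122

Incomes under z: R2,000, R3,000, R4,000 (q = 3 of N = 9).
Relative gaps: (4722−2000)/4722 = 0.5765; (4722−3000)/4722 = 0.3647; (4722−4000)/4722 = 0.1529.
Σ = 1.094028. Dividing by the full population N = 9 gives P₁ = 0.122.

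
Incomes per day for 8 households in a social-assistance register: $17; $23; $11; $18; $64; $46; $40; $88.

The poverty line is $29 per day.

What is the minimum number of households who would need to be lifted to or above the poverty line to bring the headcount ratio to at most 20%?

3

Currently q = 4 of N = 8 are below the line (H = 0.500).
A headcount ratio of at most 20% allows at most ⌊0.20 × 8⌋ = 1 poor households.
So at least 4 − 1 = 3 must be lifted.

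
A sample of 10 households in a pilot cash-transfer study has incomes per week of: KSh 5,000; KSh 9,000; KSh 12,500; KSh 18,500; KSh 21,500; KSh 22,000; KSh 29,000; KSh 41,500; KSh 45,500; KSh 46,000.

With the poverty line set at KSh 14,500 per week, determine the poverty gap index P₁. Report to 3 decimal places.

0.117

Below the line: KSh 5,000, KSh 9,000, KSh 12,500 (q = 3 of N = 10).
Shortfall ratios: (14500−5000)/14500 = 0.6552; (14500−9000)/14500 = 0.3793; (14500−12500)/14500 = 0.1379.
Σ = 1.172414. Dividing by the full population N = 10 gives P₁ = 0.117.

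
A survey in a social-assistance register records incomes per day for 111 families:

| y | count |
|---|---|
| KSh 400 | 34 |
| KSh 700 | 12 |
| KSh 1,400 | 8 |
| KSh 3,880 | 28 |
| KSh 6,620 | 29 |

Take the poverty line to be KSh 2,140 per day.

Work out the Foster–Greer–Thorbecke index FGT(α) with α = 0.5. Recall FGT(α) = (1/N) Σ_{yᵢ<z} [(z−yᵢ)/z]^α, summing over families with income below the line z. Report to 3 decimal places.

Below the line: 34×KSh 400, 12×KSh 700, 8×KSh 1,400 (q = 54 of N = 111).
Shortfall ratios: (2140−400)/2140 = 0.8131 (×34); (2140−700)/2140 = 0.6729 (×12); (2140−1400)/2140 = 0.3458 (×8).
Raised to α = 0.5: 0.90171 (×34); 0.82030 (×12); 0.58804 (×8).
Sum = 45.206180; FGT(0.5) = 45.206180 / 111 = 0.407.

0.407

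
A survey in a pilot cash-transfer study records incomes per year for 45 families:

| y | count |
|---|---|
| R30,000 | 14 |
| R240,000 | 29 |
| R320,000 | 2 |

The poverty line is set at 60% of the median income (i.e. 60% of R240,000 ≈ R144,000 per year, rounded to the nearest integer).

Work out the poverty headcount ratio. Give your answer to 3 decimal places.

14 of the 45 families have income below R144,000.
H = 14/45 = 0.311.

0.311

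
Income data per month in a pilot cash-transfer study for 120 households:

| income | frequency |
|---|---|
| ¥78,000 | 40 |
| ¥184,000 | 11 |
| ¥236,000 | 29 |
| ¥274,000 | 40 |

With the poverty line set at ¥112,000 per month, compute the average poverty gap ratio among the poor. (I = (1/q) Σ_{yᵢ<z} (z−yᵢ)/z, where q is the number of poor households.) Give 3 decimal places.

Incomes under z: 40×¥78,000 (q = 40 of N = 120).
Relative gaps: 0.3036 (×40); sum = 12.142857.
The income-gap ratio divides by q (the poor only): 12.142857 / 40 = 0.304.

0.304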